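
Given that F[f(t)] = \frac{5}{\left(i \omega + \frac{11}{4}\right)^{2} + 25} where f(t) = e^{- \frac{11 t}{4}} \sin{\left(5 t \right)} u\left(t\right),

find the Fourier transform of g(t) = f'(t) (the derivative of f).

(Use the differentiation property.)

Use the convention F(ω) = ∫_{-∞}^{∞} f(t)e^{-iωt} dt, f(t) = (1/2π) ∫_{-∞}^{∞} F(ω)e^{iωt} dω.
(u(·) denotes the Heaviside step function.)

F[g](ω) = \frac{80 i \omega}{\left(4 i \omega + 11\right)^{2} + 400}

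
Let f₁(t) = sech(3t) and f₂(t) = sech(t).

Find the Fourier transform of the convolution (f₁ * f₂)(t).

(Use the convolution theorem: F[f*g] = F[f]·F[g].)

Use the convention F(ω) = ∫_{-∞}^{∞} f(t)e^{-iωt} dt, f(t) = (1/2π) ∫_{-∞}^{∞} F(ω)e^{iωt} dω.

F[f₁*f₂](ω) = \frac{\pi^{2}}{3 \cosh{\left(\frac{\pi \omega}{6} \right)} \cosh{\left(\frac{\pi \omega}{2} \right)}}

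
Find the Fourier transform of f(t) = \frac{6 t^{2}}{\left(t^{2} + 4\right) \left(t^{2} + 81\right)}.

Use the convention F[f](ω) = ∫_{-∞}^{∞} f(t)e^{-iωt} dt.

F(ω) = \frac{6 \pi \left(9 - 2 e^{7 \left|{\omega}\right|}\right) e^{- 9 \left|{\omega}\right|}}{77}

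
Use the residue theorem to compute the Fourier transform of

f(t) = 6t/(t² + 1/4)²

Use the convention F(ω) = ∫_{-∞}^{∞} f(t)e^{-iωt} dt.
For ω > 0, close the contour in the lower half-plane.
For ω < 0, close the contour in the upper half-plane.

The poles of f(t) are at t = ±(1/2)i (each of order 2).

Let g(z) = f(z)e^{-iωz}; for large |z| the factor e^{-iωz} decays in the lower half-plane when ω > 0 and in the upper half-plane when ω < 0.

Case ω > 0 (lower half-plane, clockwise contour ⇒ F(ω) = -2πi·ΣRes):
  Res_{z = - \frac{i}{2}} g(z) = 3 \omega e^{- \frac{\omega}{2}} (pole of order 2)
  F(ω) = -2πi·ΣRes = - 6 i \pi \omega e^{- \frac{\omega}{2}}

Case ω < 0 (upper half-plane, counterclockwise contour ⇒ F(ω) = +2πi·ΣRes):
  Res_{z = \frac{i}{2}} g(z) = - 3 \omega e^{\frac{\omega}{2}} (pole of order 2)
  F(ω) = 2πi·ΣRes = - 6 i \pi \omega e^{\frac{\omega}{2}}

Both cases combine into a single formula in |ω|:

F(ω) = - 6 i \pi \omega e^{- \frac{\left|{\omega}\right|}{2}}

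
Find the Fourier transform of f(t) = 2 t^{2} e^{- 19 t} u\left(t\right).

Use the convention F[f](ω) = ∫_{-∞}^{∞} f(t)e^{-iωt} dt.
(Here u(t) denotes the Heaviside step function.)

F(ω) = \frac{4}{\left(i \omega + 19\right)^{3}}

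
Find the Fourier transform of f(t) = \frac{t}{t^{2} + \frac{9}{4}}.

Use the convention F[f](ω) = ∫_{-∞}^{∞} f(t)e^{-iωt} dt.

F(ω) = - i \pi e^{- \frac{3 \left|{\omega}\right|}{2}} \operatorname{sign}{\left(\omega \right)}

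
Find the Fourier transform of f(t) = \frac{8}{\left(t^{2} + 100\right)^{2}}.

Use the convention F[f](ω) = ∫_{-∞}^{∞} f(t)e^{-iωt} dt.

F(ω) = \frac{\pi \left(10 \left|{\omega}\right| + 1\right) e^{- 10 \left|{\omega}\right|}}{250}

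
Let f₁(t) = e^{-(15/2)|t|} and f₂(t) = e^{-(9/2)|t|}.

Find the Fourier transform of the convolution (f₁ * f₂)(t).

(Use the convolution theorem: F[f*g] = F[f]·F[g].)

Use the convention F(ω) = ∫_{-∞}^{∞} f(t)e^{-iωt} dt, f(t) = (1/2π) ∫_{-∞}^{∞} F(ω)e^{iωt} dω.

F[f₁*f₂](ω) = \frac{2160}{16 \omega^{4} + 1224 \omega^{2} + 18225}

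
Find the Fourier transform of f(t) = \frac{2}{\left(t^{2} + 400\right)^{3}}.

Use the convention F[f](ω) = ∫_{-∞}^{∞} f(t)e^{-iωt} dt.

F(ω) = \frac{\pi \left(400 \omega^{2} + 60 \left|{\omega}\right| + 3\right) e^{- 20 \left|{\omega}\right|}}{12800000}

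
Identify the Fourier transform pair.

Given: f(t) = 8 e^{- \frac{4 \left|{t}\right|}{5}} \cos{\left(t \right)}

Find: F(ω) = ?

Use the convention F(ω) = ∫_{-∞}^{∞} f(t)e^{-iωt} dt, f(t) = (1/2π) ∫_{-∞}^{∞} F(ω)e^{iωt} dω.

F(ω) = \frac{320 \left(25 \omega^{2} + 41\right)}{625 \omega^{4} - 450 \omega^{2} + 1681}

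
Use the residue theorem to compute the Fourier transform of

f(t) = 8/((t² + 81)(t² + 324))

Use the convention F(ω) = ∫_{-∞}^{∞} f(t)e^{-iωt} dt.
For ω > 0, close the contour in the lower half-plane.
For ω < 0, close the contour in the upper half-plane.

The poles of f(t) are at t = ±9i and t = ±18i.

Let g(z) = f(z)e^{-iωz}; for large |z| the factor e^{-iωz} decays in the lower half-plane when ω > 0 and in the upper half-plane when ω < 0.

Case ω > 0 (lower half-plane, clockwise contour ⇒ F(ω) = -2πi·ΣRes):
  Res_{z = - 9 i} g(z) = \frac{4 i e^{- 9 \omega}}{2187}
  Res_{z = - 18 i} g(z) = - \frac{2 i e^{- 18 \omega}}{2187}
  F(ω) = -2πi·ΣRes = \frac{4 \pi \left(2 e^{9 \omega} - 1\right) e^{- 18 \omega}}{2187}

Case ω < 0 (upper half-plane, counterclockwise contour ⇒ F(ω) = +2πi·ΣRes):
  Res_{z = 9 i} g(z) = - \frac{4 i e^{9 \omega}}{2187}
  Res_{z = 18 i} g(z) = \frac{2 i e^{18 \omega}}{2187}
  F(ω) = 2πi·ΣRes = \frac{4 \pi \left(2 - e^{9 \omega}\right) e^{9 \omega}}{2187}

Both cases combine into a single formula in |ω|:

F(ω) = \frac{4 \pi \left(2 e^{9 \left|{\omega}\right|} - 1\right) e^{- 18 \left|{\omega}\right|}}{2187}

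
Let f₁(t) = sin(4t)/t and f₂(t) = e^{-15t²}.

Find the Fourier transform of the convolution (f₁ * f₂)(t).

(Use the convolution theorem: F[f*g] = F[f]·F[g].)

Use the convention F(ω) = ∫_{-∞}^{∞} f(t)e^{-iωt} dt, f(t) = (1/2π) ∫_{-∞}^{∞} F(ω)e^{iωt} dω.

F[f₁*f₂](ω) = \begin{cases} \frac{\sqrt{15} \pi^{\frac{3}{2}} e^{- \frac{\omega^{2}}{60}}}{15} & \text{for}\: \omega > -4 \wedge \omega < 4 \\0 & \text{otherwise} \end{cases}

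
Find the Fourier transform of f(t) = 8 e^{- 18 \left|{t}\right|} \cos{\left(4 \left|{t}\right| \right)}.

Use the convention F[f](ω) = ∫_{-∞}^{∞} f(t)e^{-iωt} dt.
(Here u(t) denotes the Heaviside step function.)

F(ω) = \frac{288 \left(\omega^{2} + 340\right)}{\omega^{4} + 616 \omega^{2} + 115600}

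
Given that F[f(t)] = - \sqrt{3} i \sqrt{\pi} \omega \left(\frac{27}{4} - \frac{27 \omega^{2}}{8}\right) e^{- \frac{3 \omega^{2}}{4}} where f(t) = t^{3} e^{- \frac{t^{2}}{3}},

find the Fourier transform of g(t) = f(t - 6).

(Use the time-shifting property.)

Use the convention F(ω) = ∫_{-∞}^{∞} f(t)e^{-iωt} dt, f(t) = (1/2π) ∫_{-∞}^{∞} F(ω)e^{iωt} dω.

F[g](ω) = \frac{27 \sqrt{3} i \sqrt{\pi} \omega \left(\omega^{2} - 2\right) e^{- \frac{3 \omega \left(\omega + 8 i\right)}{4}}}{8}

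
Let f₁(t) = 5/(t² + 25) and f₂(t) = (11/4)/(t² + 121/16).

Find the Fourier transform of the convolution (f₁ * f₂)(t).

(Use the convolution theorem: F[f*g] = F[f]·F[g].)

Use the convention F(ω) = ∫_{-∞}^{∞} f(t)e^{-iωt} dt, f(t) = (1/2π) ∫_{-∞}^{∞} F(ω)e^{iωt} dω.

F[f₁*f₂](ω) = \pi^{2} e^{- \frac{31 \left|{\omega}\right|}{4}}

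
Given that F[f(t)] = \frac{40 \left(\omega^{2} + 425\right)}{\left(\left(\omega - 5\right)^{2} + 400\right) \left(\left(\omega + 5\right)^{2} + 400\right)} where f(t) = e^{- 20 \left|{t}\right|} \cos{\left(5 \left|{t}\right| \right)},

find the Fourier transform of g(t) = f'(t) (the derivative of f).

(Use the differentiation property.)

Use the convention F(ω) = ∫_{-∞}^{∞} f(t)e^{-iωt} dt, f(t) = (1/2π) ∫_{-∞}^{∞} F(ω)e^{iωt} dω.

F[g](ω) = \frac{40 i \omega \left(\omega^{2} + 425\right)}{\omega^{4} + 750 \omega^{2} + 180625}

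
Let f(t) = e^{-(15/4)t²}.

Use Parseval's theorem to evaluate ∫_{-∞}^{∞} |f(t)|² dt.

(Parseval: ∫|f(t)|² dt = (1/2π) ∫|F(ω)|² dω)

∫|f(t)|² dt = \frac{\sqrt{30} \sqrt{\pi}}{15}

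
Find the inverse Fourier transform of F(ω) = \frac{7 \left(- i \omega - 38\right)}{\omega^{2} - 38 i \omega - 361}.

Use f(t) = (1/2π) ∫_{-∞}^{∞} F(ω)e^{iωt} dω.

f(t) = 7 \left(19 t + 1\right) e^{- 19 t} u\left(t\right)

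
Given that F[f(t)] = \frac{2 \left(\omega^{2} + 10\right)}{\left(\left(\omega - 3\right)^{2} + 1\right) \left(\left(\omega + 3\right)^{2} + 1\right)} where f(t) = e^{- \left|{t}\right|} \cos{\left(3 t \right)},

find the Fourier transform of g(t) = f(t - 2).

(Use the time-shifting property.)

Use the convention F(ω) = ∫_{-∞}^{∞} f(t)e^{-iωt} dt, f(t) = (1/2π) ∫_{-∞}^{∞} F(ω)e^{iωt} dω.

F[g](ω) = \frac{2 \left(\omega^{2} + 10\right) e^{- 2 i \omega}}{\omega^{4} - 16 \omega^{2} + 100}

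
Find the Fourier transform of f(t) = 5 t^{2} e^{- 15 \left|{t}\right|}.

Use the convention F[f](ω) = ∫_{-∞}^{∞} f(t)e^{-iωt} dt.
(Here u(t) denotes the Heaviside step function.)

F(ω) = \frac{900 \left(75 - \omega^{2}\right)}{\left(\omega^{2} + 225\right)^{3}}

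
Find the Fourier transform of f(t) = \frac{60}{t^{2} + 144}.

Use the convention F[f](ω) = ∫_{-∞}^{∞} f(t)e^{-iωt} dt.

F(ω) = 5 \pi e^{- 12 \left|{\omega}\right|}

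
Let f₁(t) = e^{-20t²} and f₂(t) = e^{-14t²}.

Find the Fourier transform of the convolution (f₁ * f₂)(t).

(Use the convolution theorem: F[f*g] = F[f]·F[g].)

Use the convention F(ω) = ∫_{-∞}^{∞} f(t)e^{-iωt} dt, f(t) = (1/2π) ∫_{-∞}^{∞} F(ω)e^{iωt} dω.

F[f₁*f₂](ω) = \frac{\sqrt{70} \pi e^{- \frac{17 \omega^{2}}{560}}}{140}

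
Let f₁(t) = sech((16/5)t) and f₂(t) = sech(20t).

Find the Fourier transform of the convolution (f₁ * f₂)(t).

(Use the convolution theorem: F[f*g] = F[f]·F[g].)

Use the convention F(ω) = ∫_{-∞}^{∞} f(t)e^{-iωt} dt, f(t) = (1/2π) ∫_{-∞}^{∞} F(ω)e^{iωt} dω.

F[f₁*f₂](ω) = \frac{\pi^{2}}{64 \cosh{\left(\frac{\pi \omega}{40} \right)} \cosh{\left(\frac{5 \pi \omega}{32} \right)}}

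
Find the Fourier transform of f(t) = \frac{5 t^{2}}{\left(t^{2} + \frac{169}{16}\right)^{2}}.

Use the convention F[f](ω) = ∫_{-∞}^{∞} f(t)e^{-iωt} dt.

F(ω) = \frac{5 \pi \left(4 - 13 \left|{\omega}\right|\right) e^{- \frac{13 \left|{\omega}\right|}{4}}}{26}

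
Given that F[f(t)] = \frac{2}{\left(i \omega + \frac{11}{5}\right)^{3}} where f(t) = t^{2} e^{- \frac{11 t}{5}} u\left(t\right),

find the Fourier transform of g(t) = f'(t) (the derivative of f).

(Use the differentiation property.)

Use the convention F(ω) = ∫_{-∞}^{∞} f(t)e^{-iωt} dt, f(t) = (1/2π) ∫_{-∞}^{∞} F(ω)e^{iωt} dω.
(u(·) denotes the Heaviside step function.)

F[g](ω) = \frac{250 i \omega}{\left(5 i \omega + 11\right)^{3}}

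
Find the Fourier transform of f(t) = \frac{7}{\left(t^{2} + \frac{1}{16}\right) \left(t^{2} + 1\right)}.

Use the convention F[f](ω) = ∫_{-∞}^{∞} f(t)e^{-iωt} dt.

F(ω) = - \frac{112 \pi e^{- \left|{\omega}\right|}}{15} + \frac{448 \pi e^{- \frac{\left|{\omega}\right|}{4}}}{15}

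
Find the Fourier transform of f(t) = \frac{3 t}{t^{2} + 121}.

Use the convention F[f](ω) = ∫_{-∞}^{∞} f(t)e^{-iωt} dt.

F(ω) = - 3 i \pi e^{- 11 \left|{\omega}\right|} \operatorname{sign}{\left(\omega \right)}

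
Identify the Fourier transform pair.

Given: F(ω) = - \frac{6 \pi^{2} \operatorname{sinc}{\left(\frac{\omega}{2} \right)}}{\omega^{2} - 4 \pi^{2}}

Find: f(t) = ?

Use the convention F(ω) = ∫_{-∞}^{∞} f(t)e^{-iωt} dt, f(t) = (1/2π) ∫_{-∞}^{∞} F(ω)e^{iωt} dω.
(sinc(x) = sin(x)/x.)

f(t) = 3 \left(\begin{cases} \cos^{2}{\left(\pi t \right)} & \text{for}\: \left|{t}\right| < \frac{1}{2} \\0 & \text{otherwise} \end{cases}\right)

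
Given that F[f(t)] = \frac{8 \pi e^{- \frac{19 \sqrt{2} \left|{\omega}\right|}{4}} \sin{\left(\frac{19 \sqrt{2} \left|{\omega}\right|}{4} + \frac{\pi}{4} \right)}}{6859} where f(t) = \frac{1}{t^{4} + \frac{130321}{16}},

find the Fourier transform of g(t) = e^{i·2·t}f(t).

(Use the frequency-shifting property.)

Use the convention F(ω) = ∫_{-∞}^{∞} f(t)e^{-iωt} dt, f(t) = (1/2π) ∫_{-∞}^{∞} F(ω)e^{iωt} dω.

F[g](ω) = \frac{8 \pi e^{- \frac{19 \sqrt{2} \left|{\omega - 2}\right|}{4}} \sin{\left(\frac{19 \sqrt{2} \left|{\omega - 2}\right|}{4} + \frac{\pi}{4} \right)}}{6859}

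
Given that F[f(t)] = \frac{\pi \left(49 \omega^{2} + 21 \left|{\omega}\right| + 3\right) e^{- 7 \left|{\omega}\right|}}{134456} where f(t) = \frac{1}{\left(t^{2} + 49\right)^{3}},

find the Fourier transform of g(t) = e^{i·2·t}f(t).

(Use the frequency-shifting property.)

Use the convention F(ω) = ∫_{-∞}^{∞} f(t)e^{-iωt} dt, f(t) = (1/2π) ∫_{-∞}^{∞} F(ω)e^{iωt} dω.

F[g](ω) = \frac{\pi \left(49 \left(\omega - 2\right)^{2} + 21 \left|{\omega - 2}\right| + 3\right) e^{- 7 \left|{\omega - 2}\right|}}{134456}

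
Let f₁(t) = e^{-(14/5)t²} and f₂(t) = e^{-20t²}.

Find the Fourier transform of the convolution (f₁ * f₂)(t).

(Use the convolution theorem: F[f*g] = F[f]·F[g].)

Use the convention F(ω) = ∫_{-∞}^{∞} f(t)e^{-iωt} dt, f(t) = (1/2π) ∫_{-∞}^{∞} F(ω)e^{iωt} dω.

F[f₁*f₂](ω) = \frac{\sqrt{14} \pi e^{- \frac{57 \omega^{2}}{560}}}{28}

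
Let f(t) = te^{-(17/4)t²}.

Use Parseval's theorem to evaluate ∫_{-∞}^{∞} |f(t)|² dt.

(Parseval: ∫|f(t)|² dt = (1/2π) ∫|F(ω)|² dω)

∫|f(t)|² dt = \frac{\sqrt{34} \sqrt{\pi}}{289}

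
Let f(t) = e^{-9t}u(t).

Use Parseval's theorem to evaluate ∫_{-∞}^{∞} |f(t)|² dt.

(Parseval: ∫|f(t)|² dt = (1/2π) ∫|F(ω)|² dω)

∫|f(t)|² dt = \frac{1}{18}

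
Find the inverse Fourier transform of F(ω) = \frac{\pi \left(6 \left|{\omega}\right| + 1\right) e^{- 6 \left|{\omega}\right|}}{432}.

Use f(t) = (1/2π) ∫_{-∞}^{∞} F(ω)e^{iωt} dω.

f(t) = \frac{1}{\left(t^{2} + 36\right)^{2}}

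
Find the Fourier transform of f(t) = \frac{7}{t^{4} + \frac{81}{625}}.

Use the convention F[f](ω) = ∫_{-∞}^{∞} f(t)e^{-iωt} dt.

F(ω) = \frac{875 \pi e^{- \frac{3 \sqrt{2} \left|{\omega}\right|}{10}} \sin{\left(\frac{3 \sqrt{2} \left|{\omega}\right|}{10} + \frac{\pi}{4} \right)}}{27}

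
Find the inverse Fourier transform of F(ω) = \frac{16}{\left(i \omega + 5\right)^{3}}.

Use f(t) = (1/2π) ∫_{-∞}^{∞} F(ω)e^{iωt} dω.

f(t) = 8 t^{2} e^{- 5 t} u\left(t\right)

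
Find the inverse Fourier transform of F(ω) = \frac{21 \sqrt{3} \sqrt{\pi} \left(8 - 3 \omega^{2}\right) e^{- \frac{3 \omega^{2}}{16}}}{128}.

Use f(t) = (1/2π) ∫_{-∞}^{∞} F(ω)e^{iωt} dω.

f(t) = 7 t^{2} e^{- \frac{4 t^{2}}{3}}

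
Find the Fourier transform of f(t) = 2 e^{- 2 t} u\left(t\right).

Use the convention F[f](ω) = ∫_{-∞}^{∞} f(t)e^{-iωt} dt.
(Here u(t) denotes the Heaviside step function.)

F(ω) = \frac{2}{i \omega + 2}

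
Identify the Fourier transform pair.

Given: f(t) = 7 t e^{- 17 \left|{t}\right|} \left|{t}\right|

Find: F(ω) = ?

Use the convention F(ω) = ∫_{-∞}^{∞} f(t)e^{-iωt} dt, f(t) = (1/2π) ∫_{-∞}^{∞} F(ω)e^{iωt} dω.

F(ω) = \frac{28 i \omega \left(\omega^{2} - 867\right)}{\left(\omega^{2} + 289\right)^{3}}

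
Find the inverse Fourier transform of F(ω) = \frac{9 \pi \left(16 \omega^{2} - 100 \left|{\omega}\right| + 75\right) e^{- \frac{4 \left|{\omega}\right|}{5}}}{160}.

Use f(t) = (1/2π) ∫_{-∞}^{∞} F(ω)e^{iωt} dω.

f(t) = \frac{9 t^{4}}{\left(t^{2} + \frac{16}{25}\right)^{3}}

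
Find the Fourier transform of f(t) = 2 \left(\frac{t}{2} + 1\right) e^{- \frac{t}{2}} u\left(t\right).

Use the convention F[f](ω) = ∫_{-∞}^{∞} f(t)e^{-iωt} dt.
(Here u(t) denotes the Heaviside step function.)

F(ω) = \frac{8 \left(- i \omega - 1\right)}{4 \omega^{2} - 4 i \omega - 1}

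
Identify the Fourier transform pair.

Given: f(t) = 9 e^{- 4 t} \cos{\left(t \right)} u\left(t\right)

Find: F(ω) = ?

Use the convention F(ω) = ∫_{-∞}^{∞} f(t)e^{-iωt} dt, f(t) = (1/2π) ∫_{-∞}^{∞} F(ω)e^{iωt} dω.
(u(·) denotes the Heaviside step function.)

F(ω) = \frac{9 \left(i \omega + 4\right)}{\left(i \omega + 4\right)^{2} + 1}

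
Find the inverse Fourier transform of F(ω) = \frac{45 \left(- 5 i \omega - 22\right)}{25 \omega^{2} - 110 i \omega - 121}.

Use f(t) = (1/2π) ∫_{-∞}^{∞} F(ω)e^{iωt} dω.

f(t) = 9 \left(\frac{11 t}{5} + 1\right) e^{- \frac{11 t}{5}} u\left(t\right)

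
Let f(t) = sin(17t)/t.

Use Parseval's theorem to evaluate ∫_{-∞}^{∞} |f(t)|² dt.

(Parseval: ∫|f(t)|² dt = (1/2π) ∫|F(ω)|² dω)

∫|f(t)|² dt = 17 \pi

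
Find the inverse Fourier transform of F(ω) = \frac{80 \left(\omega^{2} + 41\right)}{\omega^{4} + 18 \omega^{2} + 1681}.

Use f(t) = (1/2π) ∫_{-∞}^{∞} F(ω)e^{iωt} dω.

f(t) = 8 e^{- 5 \left|{t}\right|} \cos{\left(4 \left|{t}\right| \right)}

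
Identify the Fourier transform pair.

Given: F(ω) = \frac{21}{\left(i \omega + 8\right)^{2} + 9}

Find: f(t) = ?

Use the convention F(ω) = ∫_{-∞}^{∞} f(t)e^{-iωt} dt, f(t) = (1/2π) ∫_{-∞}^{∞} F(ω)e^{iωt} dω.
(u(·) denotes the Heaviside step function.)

f(t) = 7 e^{- 8 t} \sin{\left(3 t \right)} u\left(t\right)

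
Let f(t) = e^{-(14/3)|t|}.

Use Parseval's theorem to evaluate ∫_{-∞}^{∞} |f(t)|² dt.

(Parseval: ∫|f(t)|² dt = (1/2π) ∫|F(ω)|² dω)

∫|f(t)|² dt = \frac{3}{14}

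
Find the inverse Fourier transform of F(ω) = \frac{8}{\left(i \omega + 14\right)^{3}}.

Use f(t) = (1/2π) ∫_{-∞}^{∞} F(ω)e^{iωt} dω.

f(t) = 4 t^{2} e^{- 14 t} u\left(t\right)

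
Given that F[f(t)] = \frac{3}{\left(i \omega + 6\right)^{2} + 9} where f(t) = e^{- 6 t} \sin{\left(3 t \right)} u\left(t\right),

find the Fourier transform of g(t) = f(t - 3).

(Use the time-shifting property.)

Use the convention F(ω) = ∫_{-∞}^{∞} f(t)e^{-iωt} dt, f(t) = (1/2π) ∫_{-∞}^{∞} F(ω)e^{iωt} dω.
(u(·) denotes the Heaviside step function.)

F[g](ω) = \frac{3 e^{- 3 i \omega}}{\left(i \omega + 6\right)^{2} + 9}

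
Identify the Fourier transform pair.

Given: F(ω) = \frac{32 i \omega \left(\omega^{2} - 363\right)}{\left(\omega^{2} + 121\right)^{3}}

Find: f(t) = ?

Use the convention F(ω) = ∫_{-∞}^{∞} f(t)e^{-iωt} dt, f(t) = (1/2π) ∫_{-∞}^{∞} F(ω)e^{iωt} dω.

f(t) = 8 t e^{- 11 \left|{t}\right|} \left|{t}\right|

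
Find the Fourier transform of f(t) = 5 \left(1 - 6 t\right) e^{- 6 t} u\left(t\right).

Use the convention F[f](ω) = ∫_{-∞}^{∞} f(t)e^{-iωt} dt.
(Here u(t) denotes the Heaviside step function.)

F(ω) = \frac{5 i \omega}{- \omega^{2} + 12 i \omega + 36}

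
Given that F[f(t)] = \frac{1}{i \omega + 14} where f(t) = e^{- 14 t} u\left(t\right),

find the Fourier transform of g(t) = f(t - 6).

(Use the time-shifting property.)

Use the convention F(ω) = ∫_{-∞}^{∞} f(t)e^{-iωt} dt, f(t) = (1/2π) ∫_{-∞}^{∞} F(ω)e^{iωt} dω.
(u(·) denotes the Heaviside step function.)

F[g](ω) = \frac{e^{- 6 i \omega}}{i \omega + 14}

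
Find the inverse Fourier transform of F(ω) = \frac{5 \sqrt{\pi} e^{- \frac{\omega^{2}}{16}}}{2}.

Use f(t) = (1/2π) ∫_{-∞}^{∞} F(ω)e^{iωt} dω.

f(t) = 5 e^{- 4 t^{2}}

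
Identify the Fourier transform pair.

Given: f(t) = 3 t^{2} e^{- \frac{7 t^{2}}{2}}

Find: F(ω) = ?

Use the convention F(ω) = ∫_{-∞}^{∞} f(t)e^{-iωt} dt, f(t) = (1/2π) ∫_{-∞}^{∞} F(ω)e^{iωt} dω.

F(ω) = \frac{3 \sqrt{14} \sqrt{\pi} \left(7 - \omega^{2}\right) e^{- \frac{\omega^{2}}{14}}}{343}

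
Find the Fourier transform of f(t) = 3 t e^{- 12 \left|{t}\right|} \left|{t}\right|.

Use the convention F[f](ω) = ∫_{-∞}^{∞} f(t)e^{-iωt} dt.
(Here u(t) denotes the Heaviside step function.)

F(ω) = \frac{12 i \omega \left(\omega^{2} - 432\right)}{\left(\omega^{2} + 144\right)^{3}}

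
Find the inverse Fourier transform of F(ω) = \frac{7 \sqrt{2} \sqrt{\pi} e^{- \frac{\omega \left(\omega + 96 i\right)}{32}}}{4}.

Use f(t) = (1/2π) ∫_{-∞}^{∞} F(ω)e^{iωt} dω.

f(t) = 7 e^{- 8 \left(t - 3\right)^{2}}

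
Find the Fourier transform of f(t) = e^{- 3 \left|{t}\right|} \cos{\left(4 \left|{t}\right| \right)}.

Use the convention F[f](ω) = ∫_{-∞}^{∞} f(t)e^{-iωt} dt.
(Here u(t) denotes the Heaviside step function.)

F(ω) = \frac{6 \left(\omega^{2} + 25\right)}{\omega^{4} - 14 \omega^{2} + 625}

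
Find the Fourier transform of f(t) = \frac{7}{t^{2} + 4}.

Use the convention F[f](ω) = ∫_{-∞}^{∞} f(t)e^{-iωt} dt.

F(ω) = \frac{7 \pi e^{- 2 \left|{\omega}\right|}}{2}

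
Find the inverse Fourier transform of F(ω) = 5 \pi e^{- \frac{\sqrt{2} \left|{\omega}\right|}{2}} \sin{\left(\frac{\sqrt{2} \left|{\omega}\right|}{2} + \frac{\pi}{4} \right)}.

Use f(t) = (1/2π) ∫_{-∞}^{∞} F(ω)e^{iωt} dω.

f(t) = \frac{5}{t^{4} + 1}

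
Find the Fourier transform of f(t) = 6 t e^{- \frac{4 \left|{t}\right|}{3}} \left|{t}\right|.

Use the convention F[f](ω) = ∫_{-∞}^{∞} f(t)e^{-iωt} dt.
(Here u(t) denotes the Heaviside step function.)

F(ω) = \frac{5832 i \omega \left(3 \omega^{2} - 16\right)}{\left(9 \omega^{2} + 16\right)^{3}}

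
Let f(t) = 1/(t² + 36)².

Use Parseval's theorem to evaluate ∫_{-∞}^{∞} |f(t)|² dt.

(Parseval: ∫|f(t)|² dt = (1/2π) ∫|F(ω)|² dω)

∫|f(t)|² dt = \frac{5 \pi}{4478976}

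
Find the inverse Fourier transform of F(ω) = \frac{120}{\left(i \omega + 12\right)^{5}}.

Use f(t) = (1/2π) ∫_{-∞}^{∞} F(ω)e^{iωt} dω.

f(t) = 5 t^{4} e^{- 12 t} u\left(t\right)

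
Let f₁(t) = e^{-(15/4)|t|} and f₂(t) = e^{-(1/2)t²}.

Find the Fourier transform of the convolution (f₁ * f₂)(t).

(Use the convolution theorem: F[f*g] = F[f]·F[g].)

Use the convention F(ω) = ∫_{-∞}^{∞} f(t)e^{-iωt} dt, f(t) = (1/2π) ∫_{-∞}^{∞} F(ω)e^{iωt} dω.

F[f₁*f₂](ω) = \frac{120 \sqrt{2} \sqrt{\pi} e^{- \frac{\omega^{2}}{2}}}{16 \omega^{2} + 225}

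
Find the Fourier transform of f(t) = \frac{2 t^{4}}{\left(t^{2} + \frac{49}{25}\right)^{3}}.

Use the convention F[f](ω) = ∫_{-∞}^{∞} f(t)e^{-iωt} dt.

F(ω) = \frac{\pi \left(49 \omega^{2} - 175 \left|{\omega}\right| + 75\right) e^{- \frac{7 \left|{\omega}\right|}{5}}}{140}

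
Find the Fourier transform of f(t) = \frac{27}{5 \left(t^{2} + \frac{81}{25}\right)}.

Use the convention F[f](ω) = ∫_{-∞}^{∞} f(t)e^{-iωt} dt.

F(ω) = 3 \pi e^{- \frac{9 \left|{\omega}\right|}{5}}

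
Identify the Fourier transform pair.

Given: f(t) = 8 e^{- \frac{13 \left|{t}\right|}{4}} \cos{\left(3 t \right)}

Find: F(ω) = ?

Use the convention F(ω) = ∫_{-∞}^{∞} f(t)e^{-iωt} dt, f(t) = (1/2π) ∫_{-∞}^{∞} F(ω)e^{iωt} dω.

F(ω) = \frac{832 \left(16 \omega^{2} + 313\right)}{256 \omega^{4} + 800 \omega^{2} + 97969}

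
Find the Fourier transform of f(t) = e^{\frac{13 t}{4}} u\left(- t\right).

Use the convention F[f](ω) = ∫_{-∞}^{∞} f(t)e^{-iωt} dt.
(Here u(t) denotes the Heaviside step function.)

F(ω) = - \frac{4}{4 i \omega - 13}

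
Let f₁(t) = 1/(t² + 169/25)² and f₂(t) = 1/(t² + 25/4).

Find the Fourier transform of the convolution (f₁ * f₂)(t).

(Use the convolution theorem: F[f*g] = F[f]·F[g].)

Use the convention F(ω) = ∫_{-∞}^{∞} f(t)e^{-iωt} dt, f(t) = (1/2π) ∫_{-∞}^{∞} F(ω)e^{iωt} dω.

F[f₁*f₂](ω) = \frac{5 \pi^{2} \left(13 \left|{\omega}\right| + 5\right) e^{- \frac{51 \left|{\omega}\right|}{10}}}{2197}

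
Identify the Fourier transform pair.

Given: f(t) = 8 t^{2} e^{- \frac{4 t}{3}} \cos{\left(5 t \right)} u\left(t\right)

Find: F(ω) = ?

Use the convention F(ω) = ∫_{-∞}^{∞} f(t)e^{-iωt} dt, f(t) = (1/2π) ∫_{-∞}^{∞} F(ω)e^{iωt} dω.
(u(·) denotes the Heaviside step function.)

F(ω) = \frac{432 \left(- 2025 i \omega + \left(3 i \omega + 4\right)^{3} - 2700\right)}{\left(\left(3 i \omega + 4\right)^{2} + 225\right)^{3}}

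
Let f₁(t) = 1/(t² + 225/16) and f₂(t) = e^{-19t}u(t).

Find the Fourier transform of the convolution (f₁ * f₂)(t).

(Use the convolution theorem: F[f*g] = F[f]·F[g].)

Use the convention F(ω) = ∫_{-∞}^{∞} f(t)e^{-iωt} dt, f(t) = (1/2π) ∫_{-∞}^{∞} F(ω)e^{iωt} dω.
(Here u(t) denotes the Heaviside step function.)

F[f₁*f₂](ω) = \frac{4 \pi e^{- \frac{15 \left|{\omega}\right|}{4}}}{15 \left(i \omega + 19\right)}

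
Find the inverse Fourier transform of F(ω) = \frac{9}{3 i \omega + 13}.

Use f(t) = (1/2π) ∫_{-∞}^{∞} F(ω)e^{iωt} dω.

f(t) = 3 e^{- \frac{13 t}{3}} u\left(t\right)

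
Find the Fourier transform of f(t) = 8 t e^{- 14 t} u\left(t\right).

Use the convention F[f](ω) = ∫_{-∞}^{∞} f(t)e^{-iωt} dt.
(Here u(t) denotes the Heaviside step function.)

F(ω) = \frac{8}{\left(i \omega + 14\right)^{2}}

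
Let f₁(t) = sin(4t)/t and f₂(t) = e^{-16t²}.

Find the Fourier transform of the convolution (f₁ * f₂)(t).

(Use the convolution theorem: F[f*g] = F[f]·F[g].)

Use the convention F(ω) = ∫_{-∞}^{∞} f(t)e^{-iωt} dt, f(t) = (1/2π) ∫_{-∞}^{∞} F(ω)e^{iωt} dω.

F[f₁*f₂](ω) = \begin{cases} \frac{\pi^{\frac{3}{2}} e^{- \frac{\omega^{2}}{64}}}{4} & \text{for}\: \omega > -4 \wedge \omega < 4 \\0 & \text{otherwise} \end{cases}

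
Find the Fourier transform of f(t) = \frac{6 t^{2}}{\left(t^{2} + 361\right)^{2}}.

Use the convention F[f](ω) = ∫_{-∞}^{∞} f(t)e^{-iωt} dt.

F(ω) = \frac{3 \pi \left(1 - 19 \left|{\omega}\right|\right) e^{- 19 \left|{\omega}\right|}}{19}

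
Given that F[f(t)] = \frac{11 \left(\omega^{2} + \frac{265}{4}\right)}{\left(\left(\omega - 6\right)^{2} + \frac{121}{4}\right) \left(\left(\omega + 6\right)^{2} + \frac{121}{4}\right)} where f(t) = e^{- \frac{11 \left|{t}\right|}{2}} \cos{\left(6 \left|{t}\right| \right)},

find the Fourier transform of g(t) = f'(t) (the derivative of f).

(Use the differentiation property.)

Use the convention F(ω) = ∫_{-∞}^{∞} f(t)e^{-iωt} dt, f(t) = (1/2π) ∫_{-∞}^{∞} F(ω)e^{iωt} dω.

F[g](ω) = \frac{44 i \omega \left(4 \omega^{2} + 265\right)}{16 \omega^{4} - 184 \omega^{2} + 70225}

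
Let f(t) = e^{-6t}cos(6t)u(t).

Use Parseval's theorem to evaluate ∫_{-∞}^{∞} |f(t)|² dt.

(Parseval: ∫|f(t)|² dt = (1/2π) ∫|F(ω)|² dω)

∫|f(t)|² dt = \frac{1}{16}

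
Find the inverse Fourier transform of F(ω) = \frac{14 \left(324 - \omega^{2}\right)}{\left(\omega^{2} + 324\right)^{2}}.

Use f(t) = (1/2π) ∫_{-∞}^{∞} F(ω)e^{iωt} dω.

f(t) = 7 e^{- 18 \left|{t}\right|} \left|{t}\right|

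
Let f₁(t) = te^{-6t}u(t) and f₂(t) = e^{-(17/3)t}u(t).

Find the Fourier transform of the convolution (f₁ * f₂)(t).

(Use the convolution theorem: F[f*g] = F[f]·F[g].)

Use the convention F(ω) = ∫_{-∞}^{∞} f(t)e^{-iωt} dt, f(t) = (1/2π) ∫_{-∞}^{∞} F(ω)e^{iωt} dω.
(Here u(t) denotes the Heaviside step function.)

F[f₁*f₂](ω) = \frac{3}{\left(i \omega + 6\right)^{2} \left(3 i \omega + 17\right)}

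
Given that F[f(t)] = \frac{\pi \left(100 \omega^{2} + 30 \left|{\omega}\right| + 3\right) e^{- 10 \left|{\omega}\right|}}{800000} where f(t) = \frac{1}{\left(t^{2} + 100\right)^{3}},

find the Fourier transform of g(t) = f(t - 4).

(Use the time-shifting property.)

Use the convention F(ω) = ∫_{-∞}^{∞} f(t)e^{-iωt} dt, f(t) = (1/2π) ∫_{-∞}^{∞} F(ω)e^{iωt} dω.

F[g](ω) = \frac{\pi \left(100 \omega^{2} + 30 \left|{\omega}\right| + 3\right) e^{- 4 i \omega - 10 \left|{\omega}\right|}}{800000}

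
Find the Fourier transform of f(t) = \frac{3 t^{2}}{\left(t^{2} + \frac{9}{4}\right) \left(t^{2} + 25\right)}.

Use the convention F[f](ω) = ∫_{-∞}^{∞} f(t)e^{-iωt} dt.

F(ω) = \frac{60 \pi e^{- 5 \left|{\omega}\right|}}{91} - \frac{18 \pi e^{- \frac{3 \left|{\omega}\right|}{2}}}{91}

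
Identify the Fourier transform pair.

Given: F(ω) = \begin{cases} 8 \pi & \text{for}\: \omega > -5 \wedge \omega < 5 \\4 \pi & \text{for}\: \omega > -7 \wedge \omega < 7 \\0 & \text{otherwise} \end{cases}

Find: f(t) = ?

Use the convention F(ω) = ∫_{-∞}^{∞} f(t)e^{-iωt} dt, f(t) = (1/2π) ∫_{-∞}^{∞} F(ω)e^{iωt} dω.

f(t) = \frac{8 \sin{\left(6 t \right)} \cos{\left(t \right)}}{t}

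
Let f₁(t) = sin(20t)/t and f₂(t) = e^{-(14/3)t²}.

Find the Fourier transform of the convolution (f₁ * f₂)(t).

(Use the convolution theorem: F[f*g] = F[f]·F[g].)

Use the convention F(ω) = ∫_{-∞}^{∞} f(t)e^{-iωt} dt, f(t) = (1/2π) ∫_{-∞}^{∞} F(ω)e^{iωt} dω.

F[f₁*f₂](ω) = \begin{cases} \frac{\sqrt{42} \pi^{\frac{3}{2}} e^{- \frac{3 \omega^{2}}{56}}}{14} & \text{for}\: \omega > -20 \wedge \omega < 20 \\0 & \text{otherwise} \end{cases}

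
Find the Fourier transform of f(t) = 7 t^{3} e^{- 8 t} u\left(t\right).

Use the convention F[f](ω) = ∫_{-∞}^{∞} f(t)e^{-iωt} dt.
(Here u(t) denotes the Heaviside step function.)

F(ω) = \frac{42}{\left(i \omega + 8\right)^{4}}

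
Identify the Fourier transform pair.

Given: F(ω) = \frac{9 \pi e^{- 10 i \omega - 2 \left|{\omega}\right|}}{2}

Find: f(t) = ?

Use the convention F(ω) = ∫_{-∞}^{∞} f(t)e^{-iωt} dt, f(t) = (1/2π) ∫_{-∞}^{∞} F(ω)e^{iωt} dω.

f(t) = \frac{9}{\left(t - 10\right)^{2} + 4}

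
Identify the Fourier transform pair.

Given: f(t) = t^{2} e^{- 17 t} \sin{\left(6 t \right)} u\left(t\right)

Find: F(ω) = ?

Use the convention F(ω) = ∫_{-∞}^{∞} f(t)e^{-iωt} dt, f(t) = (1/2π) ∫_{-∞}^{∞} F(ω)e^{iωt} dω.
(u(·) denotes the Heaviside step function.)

F(ω) = \frac{36 \left(\left(i \omega + 17\right)^{2} - 12\right)}{\left(\left(i \omega + 17\right)^{2} + 36\right)^{3}}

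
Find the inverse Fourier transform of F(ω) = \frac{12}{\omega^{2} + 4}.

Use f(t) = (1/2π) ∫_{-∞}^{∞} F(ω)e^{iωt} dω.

f(t) = 3 e^{- 2 \left|{t}\right|}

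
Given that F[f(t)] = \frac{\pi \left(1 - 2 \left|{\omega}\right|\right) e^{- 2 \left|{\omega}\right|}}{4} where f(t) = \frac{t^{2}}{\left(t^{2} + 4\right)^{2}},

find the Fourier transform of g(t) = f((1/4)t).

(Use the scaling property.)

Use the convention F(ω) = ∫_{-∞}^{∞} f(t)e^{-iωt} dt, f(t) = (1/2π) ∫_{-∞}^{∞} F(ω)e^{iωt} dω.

F[g](ω) = \pi \left(1 - 8 \left|{\omega}\right|\right) e^{- 8 \left|{\omega}\right|}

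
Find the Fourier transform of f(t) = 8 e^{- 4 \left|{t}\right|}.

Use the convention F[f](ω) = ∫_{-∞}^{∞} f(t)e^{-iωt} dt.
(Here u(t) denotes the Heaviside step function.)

F(ω) = \frac{64}{\omega^{2} + 16}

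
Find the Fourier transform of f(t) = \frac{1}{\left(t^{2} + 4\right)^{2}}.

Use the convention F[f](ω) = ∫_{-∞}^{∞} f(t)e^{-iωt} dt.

F(ω) = \frac{\pi \left(2 \left|{\omega}\right| + 1\right) e^{- 2 \left|{\omega}\right|}}{16}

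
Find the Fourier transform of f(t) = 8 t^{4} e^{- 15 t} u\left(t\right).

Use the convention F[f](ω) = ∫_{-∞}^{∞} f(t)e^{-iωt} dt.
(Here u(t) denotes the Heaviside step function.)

F(ω) = \frac{192}{\left(i \omega + 15\right)^{5}}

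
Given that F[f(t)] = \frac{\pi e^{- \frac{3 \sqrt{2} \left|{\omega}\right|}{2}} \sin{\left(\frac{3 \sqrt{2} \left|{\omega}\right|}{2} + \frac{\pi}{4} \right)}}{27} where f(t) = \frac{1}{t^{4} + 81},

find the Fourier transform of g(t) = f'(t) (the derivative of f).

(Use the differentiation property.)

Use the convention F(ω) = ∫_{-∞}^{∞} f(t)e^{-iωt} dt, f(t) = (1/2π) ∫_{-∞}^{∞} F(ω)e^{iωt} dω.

F[g](ω) = \frac{i \pi \omega e^{- \frac{3 \sqrt{2} \left|{\omega}\right|}{2}} \sin{\left(\frac{3 \sqrt{2} \left|{\omega}\right|}{2} + \frac{\pi}{4} \right)}}{27}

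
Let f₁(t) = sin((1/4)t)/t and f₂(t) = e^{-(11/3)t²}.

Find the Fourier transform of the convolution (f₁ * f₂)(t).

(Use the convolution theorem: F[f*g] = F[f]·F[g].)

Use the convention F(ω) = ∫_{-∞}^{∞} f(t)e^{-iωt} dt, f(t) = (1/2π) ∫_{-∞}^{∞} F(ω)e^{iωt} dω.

F[f₁*f₂](ω) = \begin{cases} \frac{\sqrt{33} \pi^{\frac{3}{2}} e^{- \frac{3 \omega^{2}}{44}}}{11} & \text{for}\: \omega > - \frac{1}{4} \wedge \omega < \frac{1}{4} \\0 & \text{otherwise} \end{cases}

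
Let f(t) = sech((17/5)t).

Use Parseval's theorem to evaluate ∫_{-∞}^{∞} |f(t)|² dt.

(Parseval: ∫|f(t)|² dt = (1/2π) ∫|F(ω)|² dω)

∫|f(t)|² dt = \frac{10}{17}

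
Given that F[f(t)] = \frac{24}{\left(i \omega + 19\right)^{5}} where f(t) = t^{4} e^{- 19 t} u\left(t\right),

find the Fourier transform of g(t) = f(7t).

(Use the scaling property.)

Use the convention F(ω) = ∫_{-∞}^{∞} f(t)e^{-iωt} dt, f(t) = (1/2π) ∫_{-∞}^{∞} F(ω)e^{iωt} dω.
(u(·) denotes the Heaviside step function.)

F[g](ω) = \frac{57624}{\left(i \omega + 133\right)^{5}}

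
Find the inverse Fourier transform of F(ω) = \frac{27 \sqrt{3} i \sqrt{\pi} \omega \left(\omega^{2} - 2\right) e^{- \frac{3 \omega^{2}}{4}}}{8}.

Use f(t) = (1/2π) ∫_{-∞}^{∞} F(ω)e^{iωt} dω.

f(t) = t^{3} e^{- \frac{t^{2}}{3}}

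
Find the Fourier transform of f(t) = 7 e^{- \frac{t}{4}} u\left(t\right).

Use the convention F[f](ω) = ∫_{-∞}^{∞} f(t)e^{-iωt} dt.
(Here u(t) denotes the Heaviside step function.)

F(ω) = \frac{28}{4 i \omega + 1}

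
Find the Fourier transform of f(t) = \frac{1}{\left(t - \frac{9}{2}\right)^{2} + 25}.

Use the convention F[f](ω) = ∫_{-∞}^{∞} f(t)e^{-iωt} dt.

F(ω) = \frac{\pi e^{- \frac{9 i \omega}{2} - 5 \left|{\omega}\right|}}{5}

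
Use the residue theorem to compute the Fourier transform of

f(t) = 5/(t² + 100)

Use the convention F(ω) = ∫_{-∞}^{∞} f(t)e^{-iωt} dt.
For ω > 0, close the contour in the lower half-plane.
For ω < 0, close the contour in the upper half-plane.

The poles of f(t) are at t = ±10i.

Let g(z) = f(z)e^{-iωz}; for large |z| the factor e^{-iωz} decays in the lower half-plane when ω > 0 and in the upper half-plane when ω < 0.

Case ω > 0 (lower half-plane, clockwise contour ⇒ F(ω) = -2πi·ΣRes):
  Res_{z = - 10 i} g(z) = \frac{i e^{- 10 \omega}}{4}
  F(ω) = -2πi·ΣRes = \frac{\pi e^{- 10 \omega}}{2}

Case ω < 0 (upper half-plane, counterclockwise contour ⇒ F(ω) = +2πi·ΣRes):
  Res_{z = 10 i} g(z) = - \frac{i e^{10 \omega}}{4}
  F(ω) = 2πi·ΣRes = \frac{\pi e^{10 \omega}}{2}

Both cases combine into a single formula in |ω|:

F(ω) = \frac{\pi e^{- 10 \left|{\omega}\right|}}{2}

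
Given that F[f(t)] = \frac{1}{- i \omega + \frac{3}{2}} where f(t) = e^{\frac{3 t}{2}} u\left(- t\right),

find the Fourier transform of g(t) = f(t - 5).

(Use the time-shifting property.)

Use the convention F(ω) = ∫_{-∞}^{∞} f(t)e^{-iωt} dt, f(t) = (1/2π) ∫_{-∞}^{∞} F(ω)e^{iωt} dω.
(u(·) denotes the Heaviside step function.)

F[g](ω) = - \frac{2 e^{- 5 i \omega}}{2 i \omega - 3}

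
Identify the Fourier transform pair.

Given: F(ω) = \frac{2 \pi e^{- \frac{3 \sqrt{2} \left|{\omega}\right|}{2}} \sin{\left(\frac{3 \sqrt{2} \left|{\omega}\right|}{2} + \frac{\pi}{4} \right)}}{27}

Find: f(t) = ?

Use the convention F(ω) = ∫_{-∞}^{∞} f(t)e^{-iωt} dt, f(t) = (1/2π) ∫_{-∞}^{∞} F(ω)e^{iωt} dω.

f(t) = \frac{2}{t^{4} + 81}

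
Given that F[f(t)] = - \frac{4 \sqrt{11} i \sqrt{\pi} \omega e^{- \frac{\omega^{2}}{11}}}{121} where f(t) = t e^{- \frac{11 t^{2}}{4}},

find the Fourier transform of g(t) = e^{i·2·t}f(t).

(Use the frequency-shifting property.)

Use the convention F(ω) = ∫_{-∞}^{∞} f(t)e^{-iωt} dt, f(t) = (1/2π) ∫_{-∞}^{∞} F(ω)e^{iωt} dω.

F[g](ω) = \frac{4 \sqrt{11} i \sqrt{\pi} \left(2 - \omega\right) e^{- \frac{\left(\omega - 2\right)^{2}}{11}}}{121}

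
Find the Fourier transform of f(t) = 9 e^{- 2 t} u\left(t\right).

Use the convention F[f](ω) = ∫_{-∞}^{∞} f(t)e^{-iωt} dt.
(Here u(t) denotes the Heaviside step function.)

F(ω) = \frac{9}{i \omega + 2}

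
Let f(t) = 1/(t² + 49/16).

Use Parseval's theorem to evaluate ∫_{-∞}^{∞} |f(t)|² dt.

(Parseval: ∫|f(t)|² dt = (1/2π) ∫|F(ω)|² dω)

∫|f(t)|² dt = \frac{32 \pi}{343}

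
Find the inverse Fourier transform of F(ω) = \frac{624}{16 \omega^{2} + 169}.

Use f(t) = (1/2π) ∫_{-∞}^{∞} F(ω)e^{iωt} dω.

f(t) = 6 e^{- \frac{13 \left|{t}\right|}{4}}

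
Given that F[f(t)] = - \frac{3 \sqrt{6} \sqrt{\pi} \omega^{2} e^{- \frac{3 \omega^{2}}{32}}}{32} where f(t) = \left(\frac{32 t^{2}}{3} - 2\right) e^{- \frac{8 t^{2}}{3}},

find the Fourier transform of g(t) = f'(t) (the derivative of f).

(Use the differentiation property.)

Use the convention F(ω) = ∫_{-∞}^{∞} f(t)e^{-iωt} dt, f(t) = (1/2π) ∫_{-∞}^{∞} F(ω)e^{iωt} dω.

F[g](ω) = - \frac{3 \sqrt{6} i \sqrt{\pi} \omega^{3} e^{- \frac{3 \omega^{2}}{32}}}{32}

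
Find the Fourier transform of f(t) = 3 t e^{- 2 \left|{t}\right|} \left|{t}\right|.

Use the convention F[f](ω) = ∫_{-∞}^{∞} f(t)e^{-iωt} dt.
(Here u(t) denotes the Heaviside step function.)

F(ω) = \frac{12 i \omega \left(\omega^{2} - 12\right)}{\left(\omega^{2} + 4\right)^{3}}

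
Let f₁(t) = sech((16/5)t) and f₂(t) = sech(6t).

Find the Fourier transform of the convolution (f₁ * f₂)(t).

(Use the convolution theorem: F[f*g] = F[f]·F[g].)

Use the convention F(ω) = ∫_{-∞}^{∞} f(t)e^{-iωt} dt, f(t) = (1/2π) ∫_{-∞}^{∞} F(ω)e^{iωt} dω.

F[f₁*f₂](ω) = \frac{5 \pi^{2}}{96 \cosh{\left(\frac{\pi \omega}{12} \right)} \cosh{\left(\frac{5 \pi \omega}{32} \right)}}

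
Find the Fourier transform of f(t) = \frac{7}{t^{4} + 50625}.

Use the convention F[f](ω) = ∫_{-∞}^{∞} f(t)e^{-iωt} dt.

F(ω) = \frac{7 \pi e^{- \frac{15 \sqrt{2} \left|{\omega}\right|}{2}} \sin{\left(\frac{15 \sqrt{2} \left|{\omega}\right|}{2} + \frac{\pi}{4} \right)}}{3375}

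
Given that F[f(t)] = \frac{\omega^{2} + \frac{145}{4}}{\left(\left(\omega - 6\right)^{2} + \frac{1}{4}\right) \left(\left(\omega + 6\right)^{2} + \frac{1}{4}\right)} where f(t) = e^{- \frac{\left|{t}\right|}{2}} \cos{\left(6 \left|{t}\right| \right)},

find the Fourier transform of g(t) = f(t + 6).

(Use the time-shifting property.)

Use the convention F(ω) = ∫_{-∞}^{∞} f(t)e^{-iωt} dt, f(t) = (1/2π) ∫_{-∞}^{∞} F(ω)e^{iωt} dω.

F[g](ω) = \frac{\left(16 \omega^{2} + 580\right) e^{6 i \omega}}{16 \omega^{4} - 1144 \omega^{2} + 21025}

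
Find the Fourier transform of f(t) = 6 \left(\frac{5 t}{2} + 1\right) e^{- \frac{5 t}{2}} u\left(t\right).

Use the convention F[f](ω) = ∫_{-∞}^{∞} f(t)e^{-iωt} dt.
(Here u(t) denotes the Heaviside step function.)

F(ω) = \frac{24 \left(- i \omega - 5\right)}{4 \omega^{2} - 20 i \omega - 25}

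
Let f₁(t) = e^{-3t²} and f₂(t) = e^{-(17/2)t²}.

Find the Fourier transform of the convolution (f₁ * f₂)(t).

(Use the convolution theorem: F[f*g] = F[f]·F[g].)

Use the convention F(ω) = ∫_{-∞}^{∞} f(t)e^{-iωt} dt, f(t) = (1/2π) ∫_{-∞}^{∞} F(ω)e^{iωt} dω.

F[f₁*f₂](ω) = \frac{\sqrt{102} \pi e^{- \frac{23 \omega^{2}}{204}}}{51}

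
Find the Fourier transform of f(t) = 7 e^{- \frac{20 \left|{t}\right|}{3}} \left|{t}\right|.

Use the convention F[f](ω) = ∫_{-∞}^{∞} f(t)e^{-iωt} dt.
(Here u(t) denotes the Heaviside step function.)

F(ω) = \frac{126 \left(400 - 9 \omega^{2}\right)}{\left(9 \omega^{2} + 400\right)^{2}}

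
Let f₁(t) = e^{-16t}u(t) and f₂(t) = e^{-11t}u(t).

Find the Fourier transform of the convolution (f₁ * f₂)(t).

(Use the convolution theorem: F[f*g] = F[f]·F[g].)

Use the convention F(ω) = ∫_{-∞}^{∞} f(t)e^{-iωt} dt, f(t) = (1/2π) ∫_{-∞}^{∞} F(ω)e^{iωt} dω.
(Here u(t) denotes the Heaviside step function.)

F[f₁*f₂](ω) = \frac{1}{\left(i \omega + 11\right) \left(i \omega + 16\right)}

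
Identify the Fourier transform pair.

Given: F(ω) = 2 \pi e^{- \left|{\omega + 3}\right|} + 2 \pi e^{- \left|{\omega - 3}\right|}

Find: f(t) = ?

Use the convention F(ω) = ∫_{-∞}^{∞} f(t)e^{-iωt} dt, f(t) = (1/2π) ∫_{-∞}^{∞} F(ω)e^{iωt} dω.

f(t) = \frac{4 \cos{\left(3 t \right)}}{t^{2} + 1}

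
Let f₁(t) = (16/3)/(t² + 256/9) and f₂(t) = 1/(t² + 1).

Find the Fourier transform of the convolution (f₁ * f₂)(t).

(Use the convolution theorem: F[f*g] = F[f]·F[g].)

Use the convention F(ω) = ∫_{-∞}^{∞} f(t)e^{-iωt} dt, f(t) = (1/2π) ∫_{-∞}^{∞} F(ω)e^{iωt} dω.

F[f₁*f₂](ω) = \pi^{2} e^{- \frac{19 \left|{\omega}\right|}{3}}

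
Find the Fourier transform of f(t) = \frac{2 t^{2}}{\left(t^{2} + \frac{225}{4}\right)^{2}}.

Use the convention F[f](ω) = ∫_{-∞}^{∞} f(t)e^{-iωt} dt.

F(ω) = \frac{\pi \left(2 - 15 \left|{\omega}\right|\right) e^{- \frac{15 \left|{\omega}\right|}{2}}}{15}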